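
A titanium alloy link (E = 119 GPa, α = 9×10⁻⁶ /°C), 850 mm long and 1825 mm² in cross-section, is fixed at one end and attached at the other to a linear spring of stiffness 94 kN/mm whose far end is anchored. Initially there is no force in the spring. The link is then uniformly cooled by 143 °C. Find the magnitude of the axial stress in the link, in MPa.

Free thermal contraction: δ_free = αΔT L = 9×10⁻⁶ × 143 × 850 = 1.094 mm.
Let P be the tensile force in the spring. The link extends elastically by PL/(AE) and the spring stretches by P/k; together these equal δ_free.
P [ L/(AE) + 1/k ] = δ_free → P [ 850/(1825×119×10³) + 1/(94×10³) ] = 1.094.
P = 1.094 / 1.455×10⁻⁵ = 75170 N.
σ = P/A = 75170/1825 = 41.19 MPa.

σ ≈ 41.2 MPa (tensile)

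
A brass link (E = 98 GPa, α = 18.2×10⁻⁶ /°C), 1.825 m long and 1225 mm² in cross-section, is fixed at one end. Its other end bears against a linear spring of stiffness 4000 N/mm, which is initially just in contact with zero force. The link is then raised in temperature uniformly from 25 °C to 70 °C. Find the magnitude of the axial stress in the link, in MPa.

σ ≈ 4.6 MPa (compressive)

If the spring were absent the link would lengthen by αΔT L = 18.2×10⁻⁶ × 45 × 1825 = 1.495 mm.
With a force P in the spring, the elastic change of the link is PL/(AE) and that of the spring is P/k; compatibility requires their sum to equal δ_free.
So P = δ_free / [L/(AE) + 1/k] = 1.495 / [ 1825/(1225×98×10³) + 1/(4000) ].
P = 1.495 / 0.0002652 = 5636 N.
σ = P/A = 5636/1225 = 4.601 MPa.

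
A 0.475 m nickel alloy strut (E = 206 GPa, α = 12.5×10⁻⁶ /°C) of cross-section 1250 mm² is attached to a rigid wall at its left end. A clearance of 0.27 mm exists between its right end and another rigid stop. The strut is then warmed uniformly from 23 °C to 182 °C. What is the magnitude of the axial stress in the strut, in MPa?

σ ≈ 292 MPa (compressive)

Free thermal elongation = αΔT L = 12.5×10⁻⁶ × 159 × 475 = 0.9441 mm.
The gap closes (δ_free > 0.27 mm) and the wall then resists a further 0.9441 − 0.27 = 0.6741 mm of expansion.
That suppressed elongation corresponds to σ = E·Δ/L = 206×10³ × 0.6741/475 = 292.3 MPa.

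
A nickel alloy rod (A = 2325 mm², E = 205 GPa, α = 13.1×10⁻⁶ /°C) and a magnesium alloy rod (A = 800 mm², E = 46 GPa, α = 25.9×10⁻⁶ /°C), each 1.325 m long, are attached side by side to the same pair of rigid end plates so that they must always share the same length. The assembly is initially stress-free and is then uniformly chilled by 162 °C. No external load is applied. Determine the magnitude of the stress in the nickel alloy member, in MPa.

σ ≈ 30.5 MPa (compressive)

Equilibrium of a rigid end plate with no external load gives equal and opposite internal forces ±P in the two members. Since α_{magnesium alloy} > α_{nickel alloy}, cooling drives the magnesium alloy into tension and the nickel alloy into compression.
Setting the final lengths equal and cancelling L: (α₁ − α₂)ΔT = P/(A₁E₁) + P/(A₂E₂).
|α₁ − α₂|·ΔT = 12.8×10⁻⁶ × 162 = 0.002074.
1/(A₁E₁) + 1/(A₂E₂) = 1/(2325×205×10³) + 1/(800×46×10³) = 2.927×10⁻⁸ N⁻¹.
So P = 0.002074 / 2.927×10⁻⁸ = 70.84 kN.
σ_{nickel alloy} = P/A₁ = 70840/2325 = 30.47 MPa, compressive.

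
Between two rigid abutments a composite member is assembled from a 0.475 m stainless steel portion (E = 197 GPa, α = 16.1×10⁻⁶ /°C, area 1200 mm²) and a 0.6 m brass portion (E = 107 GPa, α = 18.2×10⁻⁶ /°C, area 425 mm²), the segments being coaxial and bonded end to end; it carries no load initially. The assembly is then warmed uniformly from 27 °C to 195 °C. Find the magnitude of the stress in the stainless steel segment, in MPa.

σ ≈ 171 MPa (compressive)

Free thermal expansion of the whole bar: Σ αᵢΔT Lᵢ = 16.1×10⁻⁶×168×475 + 18.2×10⁻⁶×168×600 = 3.119 mm.
The rigid supports impose zero overall length change; the single axial force P common to all segments must satisfy P Σ Lᵢ/(AᵢEᵢ) = δ_free.
The series flexibility is Σ Lᵢ/(AᵢEᵢ) = 475/(1200×197×10³) + 600/(425×107×10³) = 1.52×10⁻⁵ mm/N.
P = 3.119 / 1.52×10⁻⁵ = 205200 N = 205.2 kN, compressive.
σ_{stainless steel} = P / A = 205200 / 1200 = 171 MPa.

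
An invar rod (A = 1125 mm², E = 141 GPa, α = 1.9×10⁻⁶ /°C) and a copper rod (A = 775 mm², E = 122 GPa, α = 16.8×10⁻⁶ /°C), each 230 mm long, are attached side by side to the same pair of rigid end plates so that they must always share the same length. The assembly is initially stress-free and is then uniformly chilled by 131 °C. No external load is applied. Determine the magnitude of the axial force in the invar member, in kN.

Both members must finish at the same length. With the larger α, the copper tends to over-contract; the plates restrain it, putting the copper in tension and the invar in compression. With no external load the two internal forces are equal and opposite, magnitude P.
Setting the final lengths equal and cancelling L: (α₁ − α₂)ΔT = P/(A₁E₁) + P/(A₂E₂).
|α₁ − α₂|·ΔT = 14.9×10⁻⁶ × 131 = 0.001952.
1/(A₁E₁) + 1/(A₂E₂) = 1/(1125×141×10³) + 1/(775×122×10³) = 1.688×10⁻⁸ N⁻¹.
So P = 0.001952 / 1.688×10⁻⁸ = 115.6 kN.

P ≈ 116 kN (compressive in the invar)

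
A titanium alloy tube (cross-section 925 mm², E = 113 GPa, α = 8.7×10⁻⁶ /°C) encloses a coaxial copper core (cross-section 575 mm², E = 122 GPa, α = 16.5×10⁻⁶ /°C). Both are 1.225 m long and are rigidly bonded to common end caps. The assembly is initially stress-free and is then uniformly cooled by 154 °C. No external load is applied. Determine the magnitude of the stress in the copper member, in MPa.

Both members must finish at the same length. With the larger α, the copper tends to over-contract; the plates restrain it, putting the copper in tension and the titanium alloy in compression. With no external load the two internal forces are equal and opposite, magnitude P.
Equating the net (thermal + elastic) strains gives |α₁ − α₂|·ΔT = P·[1/(A₁E₁) + 1/(A₂E₂)].
|α₁ − α₂|·ΔT = 7.8×10⁻⁶ × 154 = 0.001201.
1/(A₁E₁) + 1/(A₂E₂) = 1/(925×113×10³) + 1/(575×122×10³) = 2.382×10⁻⁸ N⁻¹.
P = 0.001201 / 2.382×10⁻⁸ = 50420 N = 50.42 kN.
σ_{copper} = P/A₂ = 50420/575 = 87.69 MPa, tensile.

σ ≈ 87.7 MPa (tensile)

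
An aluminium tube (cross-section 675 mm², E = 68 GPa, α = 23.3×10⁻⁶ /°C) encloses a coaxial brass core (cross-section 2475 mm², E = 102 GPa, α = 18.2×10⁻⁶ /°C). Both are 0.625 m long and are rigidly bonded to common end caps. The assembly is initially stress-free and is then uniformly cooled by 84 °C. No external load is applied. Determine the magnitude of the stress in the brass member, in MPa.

Both members must finish at the same length. With the larger α, the aluminium tends to over-contract; the plates restrain it, putting the aluminium in tension and the brass in compression. With no external load the two internal forces are equal and opposite, magnitude P.
Equating the net (thermal + elastic) strains gives |α₁ − α₂|·ΔT = P·[1/(A₁E₁) + 1/(A₂E₂)].
|α₁ − α₂|·ΔT = 5.1×10⁻⁶ × 84 = 0.0004284.
1/(A₁E₁) + 1/(A₂E₂) = 1/(675×68×10³) + 1/(2475×102×10³) = 2.575×10⁻⁸ N⁻¹.
P = 0.0004284 / 2.575×10⁻⁸ = 16640 N = 16.64 kN.
σ_{brass} = P/A₂ = 16640/2475 = 6.723 MPa, compressive.

σ ≈ 6.72 MPa (compressive)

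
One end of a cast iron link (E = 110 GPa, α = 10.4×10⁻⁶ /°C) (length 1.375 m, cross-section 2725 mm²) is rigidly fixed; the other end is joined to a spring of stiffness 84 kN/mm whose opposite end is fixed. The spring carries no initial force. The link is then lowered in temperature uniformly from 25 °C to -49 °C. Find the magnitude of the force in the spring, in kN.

P ≈ 64.2 kN

The unrestrained thermal change is αΔT L = 10.4×10⁻⁶ × 74 × 1375 = 1.058 mm.
Let P be the tensile force in the spring. The link extends elastically by PL/(AE) and the spring stretches by P/k; together these equal δ_free.
So P = δ_free / [L/(AE) + 1/k] = 1.058 / [ 1375/(2725×110×10³) + 1/(84×10³) ].
P = 1.058 / 1.649×10⁻⁵ = 64160 N.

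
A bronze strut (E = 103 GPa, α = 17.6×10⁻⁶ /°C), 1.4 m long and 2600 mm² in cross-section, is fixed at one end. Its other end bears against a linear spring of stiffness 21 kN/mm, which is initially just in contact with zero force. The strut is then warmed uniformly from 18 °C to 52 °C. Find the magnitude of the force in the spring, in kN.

P ≈ 15.9 kN

If the spring were absent the strut would lengthen by αΔT L = 17.6×10⁻⁶ × 34 × 1400 = 0.8378 mm.
With a force P in the spring, the elastic change of the strut is PL/(AE) and that of the spring is P/k; compatibility requires their sum to equal δ_free.
P [ L/(AE) + 1/k ] = δ_free → P [ 1400/(2600×103×10³) + 1/(21×10³) ] = 0.8378.
P = 0.8378 / 5.285×10⁻⁵ = 15850 N.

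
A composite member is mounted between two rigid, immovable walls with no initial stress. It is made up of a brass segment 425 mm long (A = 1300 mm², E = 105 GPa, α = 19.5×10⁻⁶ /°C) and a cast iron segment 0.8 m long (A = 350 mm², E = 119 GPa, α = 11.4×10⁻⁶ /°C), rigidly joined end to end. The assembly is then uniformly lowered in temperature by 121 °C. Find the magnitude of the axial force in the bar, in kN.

With the walls removed the bar would change length by δ_free = Σ αᵢΔT Lᵢ = 19.5×10⁻⁶×121×425 + 11.4×10⁻⁶×121×800 = 2.106 mm.
The rigid supports impose zero overall length change; the single axial force P common to all segments must satisfy P Σ Lᵢ/(AᵢEᵢ) = δ_free.
The series flexibility is Σ Lᵢ/(AᵢEᵢ) = 425/(1300×105×10³) + 800/(350×119×10³) = 2.232×10⁻⁵ mm/N.
P = 2.106 / 2.232×10⁻⁵ = 94360 N = 94.36 kN, tensile.

P ≈ 94.4 kN (tensile)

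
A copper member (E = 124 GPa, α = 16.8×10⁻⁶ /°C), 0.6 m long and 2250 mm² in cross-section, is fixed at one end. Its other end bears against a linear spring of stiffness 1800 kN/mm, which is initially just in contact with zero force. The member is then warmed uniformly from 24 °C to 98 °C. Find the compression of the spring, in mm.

δ ≈ 0.153 mm

If the spring were absent the member would lengthen by αΔT L = 16.8×10⁻⁶ × 74 × 600 = 0.7459 mm.
Let P be the compressive force at the spring. The member shortens elastically by PL/(AE) and the spring compresses by P/k; together these equal δ_free.
So P = δ_free / [L/(AE) + 1/k] = 0.7459 / [ 600/(2250×124×10³) + 1/(1800×10³) ].
P = 0.7459 / 2.706×10⁻⁶ = 275600 N.
Spring compression = P/k = 275600/(1800×10³) = 0.1531 mm.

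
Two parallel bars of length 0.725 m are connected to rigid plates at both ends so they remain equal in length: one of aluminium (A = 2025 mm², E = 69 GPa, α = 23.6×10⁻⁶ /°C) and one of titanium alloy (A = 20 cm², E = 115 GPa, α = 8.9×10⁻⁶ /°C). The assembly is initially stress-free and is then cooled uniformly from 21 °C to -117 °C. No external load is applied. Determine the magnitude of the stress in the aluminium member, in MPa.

σ ≈ 87.1 MPa (tensile)

The aluminium has the larger α, so on cooling it would change length more than the titanium alloy if both were free. The rigid plates force a common final length, so the aluminium is put into tension and the titanium alloy into compression, with equal and opposite forces P (no external load).
Compatibility of the two members (thermal + elastic change equal): (α₁ − α₂)ΔT = P·[1/(A₁E₁) + 1/(A₂E₂)].
|α₁ − α₂|·ΔT = 14.7×10⁻⁶ × 138 = 0.002029.
1/(A₁E₁) + 1/(A₂E₂) = 1/(2025×69×10³) + 1/(2000×115×10³) = 1.15×10⁻⁸ N⁻¹.
P = 0.002029 / 1.15×10⁻⁸ = 176300 N = 176.3 kN.
σ_{aluminium} = P/A₁ = 176300/2025 = 87.08 MPa, tensile.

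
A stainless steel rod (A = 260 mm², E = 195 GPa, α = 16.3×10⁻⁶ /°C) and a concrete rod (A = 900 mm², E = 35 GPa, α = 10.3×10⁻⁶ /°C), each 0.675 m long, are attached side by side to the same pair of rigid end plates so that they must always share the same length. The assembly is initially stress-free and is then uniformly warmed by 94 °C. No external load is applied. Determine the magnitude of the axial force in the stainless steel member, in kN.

P ≈ 11 kN (compressive in the stainless steel)

The stainless steel has the larger α, so on heating it would change length more than the concrete if both were free. The rigid plates force a common final length, so the stainless steel is put into compression and the concrete into tension, with equal and opposite forces P (no external load).
Equating the net (thermal + elastic) strains gives |α₁ − α₂|·ΔT = P·[1/(A₁E₁) + 1/(A₂E₂)].
|α₁ − α₂|·ΔT = 6×10⁻⁶ × 94 = 0.000564.
1/(A₁E₁) + 1/(A₂E₂) = 1/(260×195×10³) + 1/(900×35×10³) = 5.147×10⁻⁸ N⁻¹.
So P = 0.000564 / 5.147×10⁻⁸ = 10.96 kN.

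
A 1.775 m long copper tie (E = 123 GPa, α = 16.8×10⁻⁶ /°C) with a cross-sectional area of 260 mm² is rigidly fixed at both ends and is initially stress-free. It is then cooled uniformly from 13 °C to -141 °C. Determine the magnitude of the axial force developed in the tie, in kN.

With zero net strain, σ = E·αΔT = 123 GPa × 16.8×10⁻⁶ × 154 = 318.2 MPa.
P = AEαΔT = 260 × 123×10³ × 16.8×10⁻⁶ × 154 = 82.74 kN (tensile).

P ≈ 82.7 kN (tensile)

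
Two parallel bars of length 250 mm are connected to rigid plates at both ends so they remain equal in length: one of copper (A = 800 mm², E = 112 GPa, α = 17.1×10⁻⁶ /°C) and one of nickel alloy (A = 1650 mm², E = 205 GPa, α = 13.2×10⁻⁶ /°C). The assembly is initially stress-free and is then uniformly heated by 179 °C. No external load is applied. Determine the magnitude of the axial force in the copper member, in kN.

Equilibrium of a rigid end plate with no external load gives equal and opposite internal forces ±P in the two members. Since α_{copper} > α_{nickel alloy}, heating drives the copper into compression and the nickel alloy into tension.
Compatibility of the two members (thermal + elastic change equal): (α₁ − α₂)ΔT = P·[1/(A₁E₁) + 1/(A₂E₂)].
|α₁ − α₂|·ΔT = 3.9×10⁻⁶ × 179 = 0.0006981.
1/(A₁E₁) + 1/(A₂E₂) = 1/(800×112×10³) + 1/(1650×205×10³) = 1.412×10⁻⁸ N⁻¹.
So P = 0.0006981 / 1.412×10⁻⁸ = 49.45 kN.

P ≈ 49.5 kN (compressive in the copper)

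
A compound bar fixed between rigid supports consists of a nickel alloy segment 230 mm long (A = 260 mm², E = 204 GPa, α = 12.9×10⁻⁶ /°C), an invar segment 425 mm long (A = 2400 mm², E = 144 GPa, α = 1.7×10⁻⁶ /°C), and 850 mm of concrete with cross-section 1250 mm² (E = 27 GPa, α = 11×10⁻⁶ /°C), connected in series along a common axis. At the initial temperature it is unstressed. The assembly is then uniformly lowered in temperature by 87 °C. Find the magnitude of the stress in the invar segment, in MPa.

σ ≈ 15.4 MPa (tensile)

With the walls removed the bar would change length by δ_free = Σ αᵢΔT Lᵢ = 12.9×10⁻⁶×87×230 + 1.7×10⁻⁶×87×425 + 11×10⁻⁶×87×850 = 1.134 mm.
The rigid supports impose zero overall length change; the single axial force P common to all segments must satisfy P Σ Lᵢ/(AᵢEᵢ) = δ_free.
The series flexibility is Σ Lᵢ/(AᵢEᵢ) = 230/(260×204×10³) + 425/(2400×144×10³) + 850/(1250×27×10³) = 3.075×10⁻⁵ mm/N.
So P = 1.134 / 3.075×10⁻⁵ = 36.89 kN, tensile.
σ_{invar} = P / A = 36890 / 2400 = 15.37 MPa.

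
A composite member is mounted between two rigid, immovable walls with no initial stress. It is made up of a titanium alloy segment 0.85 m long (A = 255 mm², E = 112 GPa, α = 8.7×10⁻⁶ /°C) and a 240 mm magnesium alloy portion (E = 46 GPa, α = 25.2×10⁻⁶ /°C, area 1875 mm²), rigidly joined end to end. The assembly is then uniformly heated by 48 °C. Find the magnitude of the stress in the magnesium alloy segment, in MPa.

σ ≈ 10.6 MPa (compressive)

With the walls removed the bar would change length by δ_free = Σ αᵢΔT Lᵢ = 8.7×10⁻⁶×48×850 + 25.2×10⁻⁶×48×240 = 0.6453 mm.
The rigid supports impose zero overall length change; the single axial force P common to all segments must satisfy P Σ Lᵢ/(AᵢEᵢ) = δ_free.
Σ Lᵢ/(AᵢEᵢ) = 850/(255×112×10³) + 240/(1875×46×10³) = 3.254×10⁻⁵ mm/N.
P = 0.6453 / 3.254×10⁻⁵ = 19830 N = 19.83 kN, compressive.
σ_{magnesium alloy} = P / A = 19830 / 1875 = 10.57 MPa.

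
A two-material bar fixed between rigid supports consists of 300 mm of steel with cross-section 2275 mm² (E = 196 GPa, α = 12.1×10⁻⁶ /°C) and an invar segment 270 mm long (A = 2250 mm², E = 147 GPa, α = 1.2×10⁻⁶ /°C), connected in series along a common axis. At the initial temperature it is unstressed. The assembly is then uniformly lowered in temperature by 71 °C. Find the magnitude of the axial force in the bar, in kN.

P ≈ 189 kN (tensile)

If the supports were absent, the total length change would be Σ αᵢΔT Lᵢ = 12.1×10⁻⁶×71×300 + 1.2×10⁻⁶×71×270 = 0.2807 mm.
The rigid supports impose zero overall length change; the single axial force P common to all segments must satisfy P Σ Lᵢ/(AᵢEᵢ) = δ_free.
Σ Lᵢ/(AᵢEᵢ) = 300/(2275×196×10³) + 270/(2250×147×10³) = 1.489×10⁻⁶ mm/N.
P = 0.2807 / 1.489×10⁻⁶ = 188500 N = 188.5 kN, tensile.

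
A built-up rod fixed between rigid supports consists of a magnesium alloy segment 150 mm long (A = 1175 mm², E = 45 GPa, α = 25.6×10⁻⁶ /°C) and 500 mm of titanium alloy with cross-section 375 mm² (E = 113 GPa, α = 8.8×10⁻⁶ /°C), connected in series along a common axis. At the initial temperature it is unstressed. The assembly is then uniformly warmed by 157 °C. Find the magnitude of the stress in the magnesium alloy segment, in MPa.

σ ≈ 75.2 MPa (compressive)

Free thermal expansion of the whole bar: Σ αᵢΔT Lᵢ = 25.6×10⁻⁶×157×150 + 8.8×10⁻⁶×157×500 = 1.294 mm.
The rigid supports impose zero overall length change; the single axial force P common to all segments must satisfy P Σ Lᵢ/(AᵢEᵢ) = δ_free.
Σ Lᵢ/(AᵢEᵢ) = 150/(1175×45×10³) + 500/(375×113×10³) = 1.464×10⁻⁵ mm/N.
So P = 1.294 / 1.464×10⁻⁵ = 88.39 kN, compressive.
σ_{magnesium alloy} = P / A = 88390 / 1175 = 75.22 MPa.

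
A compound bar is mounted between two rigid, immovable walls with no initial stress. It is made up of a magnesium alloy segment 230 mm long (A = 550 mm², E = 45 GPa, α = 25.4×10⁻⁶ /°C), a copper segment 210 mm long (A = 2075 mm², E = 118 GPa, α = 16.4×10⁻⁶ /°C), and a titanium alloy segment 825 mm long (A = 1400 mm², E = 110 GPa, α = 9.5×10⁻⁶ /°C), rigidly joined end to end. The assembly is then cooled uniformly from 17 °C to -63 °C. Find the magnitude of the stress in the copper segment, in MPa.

With the walls removed the bar would change length by δ_free = Σ αᵢΔT Lᵢ = 25.4×10⁻⁶×80×230 + 16.4×10⁻⁶×80×210 + 9.5×10⁻⁶×80×825 = 1.37 mm.
The walls prevent any net length change, so an axial force P (same in every segment) develops. Compatibility: P · Σ Lᵢ/(AᵢEᵢ) = δ_free.
The series flexibility is Σ Lᵢ/(AᵢEᵢ) = 230/(550×45×10³) + 210/(2075×118×10³) + 825/(1400×110×10³) = 1.551×10⁻⁵ mm/N.
P = 1.37 / 1.551×10⁻⁵ = 88340 N = 88.34 kN, tensile.
σ_{copper} = P / A = 88340 / 2075 = 42.57 MPa.

σ ≈ 42.6 MPa (tensile)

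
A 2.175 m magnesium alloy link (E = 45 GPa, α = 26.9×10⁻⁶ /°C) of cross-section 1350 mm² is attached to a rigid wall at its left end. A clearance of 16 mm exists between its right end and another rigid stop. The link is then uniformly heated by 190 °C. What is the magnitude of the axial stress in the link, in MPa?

σ ≈ 0 MPa

Unrestrained expansion: δ_free = αΔT L = 26.9×10⁻⁶ × 190 × 2175 = 11.12 mm.
Since δ_free = 11.1 mm is less than the 16 mm gap, the link never touches the wall. No axial force develops.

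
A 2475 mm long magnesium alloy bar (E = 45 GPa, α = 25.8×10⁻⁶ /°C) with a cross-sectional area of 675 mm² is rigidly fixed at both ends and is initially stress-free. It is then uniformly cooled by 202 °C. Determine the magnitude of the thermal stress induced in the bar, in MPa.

σ ≈ 235 MPa (tensile)

Because both ends are immovable the net strain is zero, and the suppressed thermal strain is αΔT = 25.8×10⁻⁶ × 202 = 5211.6×10⁻⁶.
Hence σ = E·αΔT = 45×10³ × 5211.6×10⁻⁶ = 234.5 MPa, tensile.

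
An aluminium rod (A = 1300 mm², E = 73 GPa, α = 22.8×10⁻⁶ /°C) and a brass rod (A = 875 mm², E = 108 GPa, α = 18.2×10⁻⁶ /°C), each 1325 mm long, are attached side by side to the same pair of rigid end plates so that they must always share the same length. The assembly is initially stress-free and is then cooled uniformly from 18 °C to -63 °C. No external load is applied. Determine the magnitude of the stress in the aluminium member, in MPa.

σ ≈ 13.6 MPa (tensile)

Equilibrium of a rigid end plate with no external load gives equal and opposite internal forces ±P in the two members. Since α_{aluminium} > α_{brass}, cooling drives the aluminium into tension and the brass into compression.
Compatibility of the two members (thermal + elastic change equal): (α₁ − α₂)ΔT = P·[1/(A₁E₁) + 1/(A₂E₂)].
|α₁ − α₂|·ΔT = 4.6×10⁻⁶ × 81 = 0.0003726.
1/(A₁E₁) + 1/(A₂E₂) = 1/(1300×73×10³) + 1/(875×108×10³) = 2.112×10⁻⁸ N⁻¹.
So P = 0.0003726 / 2.112×10⁻⁸ = 17.64 kN.
σ_{aluminium} = P/A₁ = 17640/1300 = 13.57 MPa, tensile.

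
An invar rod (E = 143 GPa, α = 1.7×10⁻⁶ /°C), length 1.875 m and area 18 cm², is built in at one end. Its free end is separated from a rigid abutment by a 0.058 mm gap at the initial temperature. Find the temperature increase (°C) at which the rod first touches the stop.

Contact occurs when the free expansion equals the gap: αΔT L = 0.058 mm.
ΔT = 0.058 / (1.7×10⁻⁶ × 1875) = 18.2 °C.

ΔT ≈ 18.2 °C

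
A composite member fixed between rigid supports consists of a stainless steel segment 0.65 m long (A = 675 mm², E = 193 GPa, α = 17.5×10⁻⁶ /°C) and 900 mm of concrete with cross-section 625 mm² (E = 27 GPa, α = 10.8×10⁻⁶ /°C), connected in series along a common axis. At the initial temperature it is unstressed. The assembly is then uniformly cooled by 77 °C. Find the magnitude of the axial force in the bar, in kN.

P ≈ 27.9 kN (tensile)

Free thermal contraction of the whole bar: Σ αᵢΔT Lᵢ = 17.5×10⁻⁶×77×650 + 10.8×10⁻⁶×77×900 = 1.624 mm.
The walls prevent any net length change, so an axial force P (same in every segment) develops. Compatibility: P · Σ Lᵢ/(AᵢEᵢ) = δ_free.
Σ Lᵢ/(AᵢEᵢ) = 650/(675×193×10³) + 900/(625×27×10³) = 5.832×10⁻⁵ mm/N.
P = 1.624 / 5.832×10⁻⁵ = 27850 N = 27.85 kN, tensile.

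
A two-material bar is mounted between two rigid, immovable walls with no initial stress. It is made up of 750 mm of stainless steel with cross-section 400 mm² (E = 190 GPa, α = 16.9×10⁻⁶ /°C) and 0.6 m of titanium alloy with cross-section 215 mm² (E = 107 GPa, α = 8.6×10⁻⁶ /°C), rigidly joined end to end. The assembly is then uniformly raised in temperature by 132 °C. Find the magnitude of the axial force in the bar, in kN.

P ≈ 65.5 kN (compressive)

With the walls removed the bar would change length by δ_free = Σ αᵢΔT Lᵢ = 16.9×10⁻⁶×132×750 + 8.6×10⁻⁶×132×600 = 2.354 mm.
The walls prevent any net length change, so an axial force P (same in every segment) develops. Compatibility: P · Σ Lᵢ/(AᵢEᵢ) = δ_free.
Σ Lᵢ/(AᵢEᵢ) = 750/(400×190×10³) + 600/(215×107×10³) = 3.595×10⁻⁵ mm/N.
Hence P = δ_free / Σ(L/AE) = 2.354/3.595×10⁻⁵ = 65.49 kN (compressive).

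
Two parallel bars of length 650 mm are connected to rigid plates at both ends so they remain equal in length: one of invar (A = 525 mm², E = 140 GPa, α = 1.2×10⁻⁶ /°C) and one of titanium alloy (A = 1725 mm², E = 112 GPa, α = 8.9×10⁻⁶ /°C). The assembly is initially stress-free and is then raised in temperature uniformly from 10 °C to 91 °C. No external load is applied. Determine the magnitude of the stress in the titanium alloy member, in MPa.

σ ≈ 19.3 MPa (compressive)

Both members must finish at the same length. With the larger α, the titanium alloy tends to over-expand; the plates restrain it, putting the titanium alloy in compression and the invar in tension. With no external load the two internal forces are equal and opposite, magnitude P.
Equating the net (thermal + elastic) strains gives |α₁ − α₂|·ΔT = P·[1/(A₁E₁) + 1/(A₂E₂)].
|α₁ − α₂|·ΔT = 7.7×10⁻⁶ × 81 = 0.0006237.
1/(A₁E₁) + 1/(A₂E₂) = 1/(525×140×10³) + 1/(1725×112×10³) = 1.878×10⁻⁸ N⁻¹.
So P = 0.0006237 / 1.878×10⁻⁸ = 33.21 kN.
σ_{titanium alloy} = P/A₂ = 33210/1725 = 19.25 MPa, compressive.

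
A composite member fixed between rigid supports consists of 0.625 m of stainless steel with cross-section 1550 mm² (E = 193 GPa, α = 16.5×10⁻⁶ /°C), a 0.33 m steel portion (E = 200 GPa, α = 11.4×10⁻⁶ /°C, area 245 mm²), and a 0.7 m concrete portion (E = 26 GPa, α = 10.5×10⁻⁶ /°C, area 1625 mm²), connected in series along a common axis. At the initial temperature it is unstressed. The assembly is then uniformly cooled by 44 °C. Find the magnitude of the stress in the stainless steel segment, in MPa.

σ ≈ 24 MPa (tensile)

With the walls removed the bar would change length by δ_free = Σ αᵢΔT Lᵢ = 16.5×10⁻⁶×44×625 + 11.4×10⁻⁶×44×330 + 10.5×10⁻⁶×44×700 = 0.9427 mm.
The walls prevent any net length change, so an axial force P (same in every segment) develops. Compatibility: P · Σ Lᵢ/(AᵢEᵢ) = δ_free.
The series flexibility is Σ Lᵢ/(AᵢEᵢ) = 625/(1550×193×10³) + 330/(245×200×10³) + 700/(1625×26×10³) = 2.539×10⁻⁵ mm/N.
Hence P = δ_free / Σ(L/AE) = 0.9427/2.539×10⁻⁵ = 37.13 kN (tensile).
σ_{stainless steel} = P / A = 37130 / 1550 = 23.95 MPa.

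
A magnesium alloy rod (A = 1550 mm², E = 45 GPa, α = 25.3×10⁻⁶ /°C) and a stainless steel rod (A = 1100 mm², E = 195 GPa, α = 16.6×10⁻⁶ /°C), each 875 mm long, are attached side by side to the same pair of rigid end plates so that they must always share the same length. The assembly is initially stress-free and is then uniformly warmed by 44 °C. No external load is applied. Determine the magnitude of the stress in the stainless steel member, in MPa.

σ ≈ 18.3 MPa (tensile)

Both members must finish at the same length. With the larger α, the magnesium alloy tends to over-expand; the plates restrain it, putting the magnesium alloy in compression and the stainless steel in tension. With no external load the two internal forces are equal and opposite, magnitude P.
Setting the final lengths equal and cancelling L: (α₁ − α₂)ΔT = P/(A₁E₁) + P/(A₂E₂).
|α₁ − α₂|·ΔT = 8.7×10⁻⁶ × 44 = 0.0003828.
1/(A₁E₁) + 1/(A₂E₂) = 1/(1550×45×10³) + 1/(1100×195×10³) = 1.9×10⁻⁸ N⁻¹.
So P = 0.0003828 / 1.9×10⁻⁸ = 20.15 kN.
σ_{stainless steel} = P/A₂ = 20150/1100 = 18.32 MPa, tensile.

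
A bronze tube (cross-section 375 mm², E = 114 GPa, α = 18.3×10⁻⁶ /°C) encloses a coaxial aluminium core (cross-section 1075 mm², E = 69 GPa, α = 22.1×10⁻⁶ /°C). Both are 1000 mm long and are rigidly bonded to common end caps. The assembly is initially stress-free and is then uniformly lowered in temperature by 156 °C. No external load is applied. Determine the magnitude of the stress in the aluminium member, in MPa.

σ ≈ 15 MPa (tensile)

Both members must finish at the same length. With the larger α, the aluminium tends to over-contract; the plates restrain it, putting the aluminium in tension and the bronze in compression. With no external load the two internal forces are equal and opposite, magnitude P.
Compatibility of the two members (thermal + elastic change equal): (α₁ − α₂)ΔT = P·[1/(A₁E₁) + 1/(A₂E₂)].
|α₁ − α₂|·ΔT = 3.8×10⁻⁶ × 156 = 0.0005928.
1/(A₁E₁) + 1/(A₂E₂) = 1/(375×114×10³) + 1/(1075×69×10³) = 3.687×10⁻⁸ N⁻¹.
P = 0.0005928 / 3.687×10⁻⁸ = 16080 N = 16.08 kN.
σ_{aluminium} = P/A₂ = 16080/1075 = 14.95 MPa, tensile.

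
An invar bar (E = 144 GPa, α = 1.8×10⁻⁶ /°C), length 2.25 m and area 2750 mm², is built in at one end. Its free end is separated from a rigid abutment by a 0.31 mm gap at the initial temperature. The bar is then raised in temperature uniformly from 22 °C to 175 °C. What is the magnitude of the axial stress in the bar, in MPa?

σ ≈ 19.8 MPa (compressive)

Unrestrained expansion: δ_free = αΔT L = 1.8×10⁻⁶ × 153 × 2250 = 0.6196 mm.
The gap closes (δ_free > 0.31 mm) and the wall then resists a further 0.6196 − 0.31 = 0.3096 mm of expansion.
That suppressed elongation corresponds to σ = E·Δ/L = 144×10³ × 0.3096/2250 = 19.82 MPa.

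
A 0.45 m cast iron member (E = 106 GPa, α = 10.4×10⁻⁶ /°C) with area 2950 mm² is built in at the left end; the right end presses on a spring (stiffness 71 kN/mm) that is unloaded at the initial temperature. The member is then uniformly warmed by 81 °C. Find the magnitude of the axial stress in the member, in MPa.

The unrestrained thermal change is αΔT L = 10.4×10⁻⁶ × 81 × 450 = 0.3791 mm.
With a force P in the spring, the elastic change of the member is PL/(AE) and that of the spring is P/k; compatibility requires their sum to equal δ_free.
P [ L/(AE) + 1/k ] = δ_free → P [ 450/(2950×106×10³) + 1/(71×10³) ] = 0.3791.
P = 0.3791 / 1.552×10⁻⁵ = 24420 N.
σ = P/A = 24420/2950 = 8.278 MPa.

σ ≈ 8.28 MPa (compressive)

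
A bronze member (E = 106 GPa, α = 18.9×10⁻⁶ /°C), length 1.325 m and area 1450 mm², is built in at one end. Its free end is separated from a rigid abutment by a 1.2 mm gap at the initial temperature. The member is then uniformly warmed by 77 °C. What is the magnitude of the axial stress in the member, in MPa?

σ ≈ 58.3 MPa (compressive)

If the wall were absent the member would grow by αΔT L = 18.9×10⁻⁶ × 77 × 1325 = 1.928 mm.
The gap closes (δ_free > 1.2 mm) and the wall then resists a further 1.928 − 1.2 = 0.7283 mm of expansion.
So σ = E(δ_free − g)/L = 106×10³ × 0.7283/1325 = 58.26 MPa.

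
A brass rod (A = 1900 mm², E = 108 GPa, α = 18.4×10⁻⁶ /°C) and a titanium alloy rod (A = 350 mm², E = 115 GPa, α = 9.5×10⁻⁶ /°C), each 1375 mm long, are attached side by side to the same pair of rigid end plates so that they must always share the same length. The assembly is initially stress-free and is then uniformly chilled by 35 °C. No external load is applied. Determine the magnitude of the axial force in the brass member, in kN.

Both members must finish at the same length. With the larger α, the brass tends to over-contract; the plates restrain it, putting the brass in tension and the titanium alloy in compression. With no external load the two internal forces are equal and opposite, magnitude P.
Setting the final lengths equal and cancelling L: (α₁ − α₂)ΔT = P/(A₁E₁) + P/(A₂E₂).
|α₁ − α₂|·ΔT = 8.9×10⁻⁶ × 35 = 0.0003115.
1/(A₁E₁) + 1/(A₂E₂) = 1/(1900×108×10³) + 1/(350×115×10³) = 2.972×10⁻⁸ N⁻¹.
P = 0.0003115 / 2.972×10⁻⁸ = 10480 N = 10.48 kN.

P ≈ 10.5 kN (tensile in the brass)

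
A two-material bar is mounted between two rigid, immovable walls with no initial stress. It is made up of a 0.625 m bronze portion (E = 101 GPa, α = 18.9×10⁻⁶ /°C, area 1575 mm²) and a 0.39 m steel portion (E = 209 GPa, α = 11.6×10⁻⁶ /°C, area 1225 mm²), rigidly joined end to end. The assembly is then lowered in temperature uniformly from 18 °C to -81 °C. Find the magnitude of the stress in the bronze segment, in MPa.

σ ≈ 188 MPa (tensile)

If the supports were absent, the total length change would be Σ αᵢΔT Lᵢ = 18.9×10⁻⁶×99×625 + 11.6×10⁻⁶×99×390 = 1.617 mm.
The rigid supports impose zero overall length change; the single axial force P common to all segments must satisfy P Σ Lᵢ/(AᵢEᵢ) = δ_free.
Σ Lᵢ/(AᵢEᵢ) = 625/(1575×101×10³) + 390/(1225×209×10³) = 5.452×10⁻⁶ mm/N.
P = 1.617 / 5.452×10⁻⁶ = 296600 N = 296.6 kN, tensile.
σ_{bronze} = P / A = 296600 / 1575 = 188.3 MPa.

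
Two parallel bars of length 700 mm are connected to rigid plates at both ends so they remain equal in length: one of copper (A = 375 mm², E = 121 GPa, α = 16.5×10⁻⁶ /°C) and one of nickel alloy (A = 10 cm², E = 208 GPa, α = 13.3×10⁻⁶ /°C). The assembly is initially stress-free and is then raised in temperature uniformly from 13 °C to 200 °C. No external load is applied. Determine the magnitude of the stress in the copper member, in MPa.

Equilibrium of a rigid end plate with no external load gives equal and opposite internal forces ±P in the two members. Since α_{copper} > α_{nickel alloy}, heating drives the copper into compression and the nickel alloy into tension.
Equating the net (thermal + elastic) strains gives |α₁ − α₂|·ΔT = P·[1/(A₁E₁) + 1/(A₂E₂)].
|α₁ − α₂|·ΔT = 3.2×10⁻⁶ × 187 = 0.0005984.
1/(A₁E₁) + 1/(A₂E₂) = 1/(375×121×10³) + 1/(1000×208×10³) = 2.685×10⁻⁸ N⁻¹.
P = 0.0005984 / 2.685×10⁻⁸ = 22290 N = 22.29 kN.
σ_{copper} = P/A₁ = 22290/375 = 59.44 MPa, compressive.

σ ≈ 59.4 MPa (compressive)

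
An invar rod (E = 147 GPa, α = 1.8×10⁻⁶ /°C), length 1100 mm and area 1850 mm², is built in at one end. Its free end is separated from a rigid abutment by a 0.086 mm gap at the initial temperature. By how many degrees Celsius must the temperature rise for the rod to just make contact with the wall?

Contact occurs when the free expansion equals the gap: αΔT L = 0.086 mm.
ΔT = 0.086 / (1.8×10⁻⁶ × 1100) = 43.43 °C.

ΔT ≈ 43.4 °C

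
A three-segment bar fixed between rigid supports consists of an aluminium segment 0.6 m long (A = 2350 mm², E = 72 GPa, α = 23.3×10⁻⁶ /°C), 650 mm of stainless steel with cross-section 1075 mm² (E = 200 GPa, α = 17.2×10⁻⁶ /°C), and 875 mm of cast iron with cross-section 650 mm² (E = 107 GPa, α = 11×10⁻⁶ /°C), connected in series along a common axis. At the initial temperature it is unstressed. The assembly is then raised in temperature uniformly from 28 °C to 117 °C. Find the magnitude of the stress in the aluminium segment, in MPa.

σ ≈ 68.8 MPa (compressive)

If the supports were absent, the total length change would be Σ αᵢΔT Lᵢ = 23.3×10⁻⁶×89×600 + 17.2×10⁻⁶×89×650 + 11×10⁻⁶×89×875 = 3.096 mm.
The rigid supports impose zero overall length change; the single axial force P common to all segments must satisfy P Σ Lᵢ/(AᵢEᵢ) = δ_free.
Σ Lᵢ/(AᵢEᵢ) = 600/(2350×72×10³) + 650/(1075×200×10³) + 875/(650×107×10³) = 1.915×10⁻⁵ mm/N.
P = 3.096 / 1.915×10⁻⁵ = 161700 N = 161.7 kN, compressive.
σ_{aluminium} = P / A = 161700 / 2350 = 68.79 MPa.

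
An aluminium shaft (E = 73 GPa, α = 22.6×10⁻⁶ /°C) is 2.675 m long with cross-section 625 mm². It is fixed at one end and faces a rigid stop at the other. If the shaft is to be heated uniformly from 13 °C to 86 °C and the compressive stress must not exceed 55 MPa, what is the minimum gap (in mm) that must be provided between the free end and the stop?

g ≈ 2.4 mm

Free expansion if unrestrained: δ_free = αΔT L = 22.6×10⁻⁶ × 73 × 2675 = 4.413 mm.
At the allowable stress the elastic shortening the wall may impose is σL/E = 55 × 2675 / (73×10³) = 2.015 mm.
The gap must absorb the remainder: g_min = 4.413 − 2.015 = 2.398 mm.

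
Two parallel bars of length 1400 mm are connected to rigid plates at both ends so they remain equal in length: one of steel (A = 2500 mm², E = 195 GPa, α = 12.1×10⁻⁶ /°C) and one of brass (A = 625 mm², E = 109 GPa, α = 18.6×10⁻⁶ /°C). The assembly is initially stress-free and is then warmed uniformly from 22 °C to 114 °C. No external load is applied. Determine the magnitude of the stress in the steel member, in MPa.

σ ≈ 14.3 MPa (tensile)

Both members must finish at the same length. With the larger α, the brass tends to over-expand; the plates restrain it, putting the brass in compression and the steel in tension. With no external load the two internal forces are equal and opposite, magnitude P.
Setting the final lengths equal and cancelling L: (α₁ − α₂)ΔT = P/(A₁E₁) + P/(A₂E₂).
|α₁ − α₂|·ΔT = 6.5×10⁻⁶ × 92 = 0.000598.
1/(A₁E₁) + 1/(A₂E₂) = 1/(2500×195×10³) + 1/(625×109×10³) = 1.673×10⁻⁸ N⁻¹.
So P = 0.000598 / 1.673×10⁻⁸ = 35.74 kN.
σ_{steel} = P/A₁ = 35740/2500 = 14.3 MPa, tensile.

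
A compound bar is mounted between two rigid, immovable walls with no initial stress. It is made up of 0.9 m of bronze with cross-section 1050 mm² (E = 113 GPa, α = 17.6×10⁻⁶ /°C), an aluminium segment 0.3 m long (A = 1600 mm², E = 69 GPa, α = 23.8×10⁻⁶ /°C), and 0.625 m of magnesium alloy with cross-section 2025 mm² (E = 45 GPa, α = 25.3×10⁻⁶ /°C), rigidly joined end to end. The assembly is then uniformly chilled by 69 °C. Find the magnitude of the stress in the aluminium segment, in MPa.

σ ≈ 97.5 MPa (tensile)

With the walls removed the bar would change length by δ_free = Σ αᵢΔT Lᵢ = 17.6×10⁻⁶×69×900 + 23.8×10⁻⁶×69×300 + 25.3×10⁻⁶×69×625 = 2.677 mm.
The walls prevent any net length change, so an axial force P (same in every segment) develops. Compatibility: P · Σ Lᵢ/(AᵢEᵢ) = δ_free.
Σ Lᵢ/(AᵢEᵢ) = 900/(1050×113×10³) + 300/(1600×69×10³) + 625/(2025×45×10³) = 1.716×10⁻⁵ mm/N.
So P = 2.677 / 1.716×10⁻⁵ = 156 kN, tensile.
σ_{aluminium} = P / A = 156000 / 1600 = 97.48 MPa.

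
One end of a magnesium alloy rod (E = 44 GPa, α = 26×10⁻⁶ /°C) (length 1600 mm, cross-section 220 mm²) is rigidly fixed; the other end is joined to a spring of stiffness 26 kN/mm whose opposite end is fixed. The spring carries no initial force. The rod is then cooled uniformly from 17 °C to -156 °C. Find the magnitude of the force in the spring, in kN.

P ≈ 35.3 kN

The unrestrained thermal change is αΔT L = 26×10⁻⁶ × 173 × 1600 = 7.197 mm.
Let P be the tensile force in the spring. The rod extends elastically by PL/(AE) and the spring stretches by P/k; together these equal δ_free.
P [ L/(AE) + 1/k ] = δ_free → P [ 1600/(220×44×10³) + 1/(26×10³) ] = 7.197.
P = 7.197 / 0.0002038 = 35320 N.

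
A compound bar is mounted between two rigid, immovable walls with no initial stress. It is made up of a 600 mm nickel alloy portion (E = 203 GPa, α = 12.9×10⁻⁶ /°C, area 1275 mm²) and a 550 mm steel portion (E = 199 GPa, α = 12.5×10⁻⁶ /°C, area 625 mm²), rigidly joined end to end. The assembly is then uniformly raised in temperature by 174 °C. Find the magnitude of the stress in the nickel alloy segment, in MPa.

With the walls removed the bar would change length by δ_free = Σ αᵢΔT Lᵢ = 12.9×10⁻⁶×174×600 + 12.5×10⁻⁶×174×550 = 2.543 mm.
The rigid supports impose zero overall length change; the single axial force P common to all segments must satisfy P Σ Lᵢ/(AᵢEᵢ) = δ_free.
Σ Lᵢ/(AᵢEᵢ) = 600/(1275×203×10³) + 550/(625×199×10³) = 6.74×10⁻⁶ mm/N.
P = 2.543 / 6.74×10⁻⁶ = 377300 N = 377.3 kN, compressive.
σ_{nickel alloy} = P / A = 377300 / 1275 = 295.9 MPa.

σ ≈ 296 MPa (compressive)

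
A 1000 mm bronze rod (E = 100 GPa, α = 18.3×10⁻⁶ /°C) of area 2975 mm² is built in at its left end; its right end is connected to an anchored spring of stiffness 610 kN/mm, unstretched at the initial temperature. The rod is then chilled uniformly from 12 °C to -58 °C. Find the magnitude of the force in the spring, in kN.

P ≈ 256 kN

If the spring were absent the rod would shorten by αΔT L = 18.3×10⁻⁶ × 70 × 1000 = 1.281 mm.
With a force P in the spring, the elastic change of the rod is PL/(AE) and that of the spring is P/k; compatibility requires their sum to equal δ_free.
P [ L/(AE) + 1/k ] = δ_free → P [ 1000/(2975×100×10³) + 1/(610×10³) ] = 1.281.
P = 1.281 / 5.001×10⁻⁶ = 256200 N.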